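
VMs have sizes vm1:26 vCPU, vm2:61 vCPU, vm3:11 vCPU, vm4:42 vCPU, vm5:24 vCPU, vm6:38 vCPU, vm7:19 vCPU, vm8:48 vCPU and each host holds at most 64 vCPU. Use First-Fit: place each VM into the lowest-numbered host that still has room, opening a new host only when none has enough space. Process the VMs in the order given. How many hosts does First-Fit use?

vm1 (26 vCPU) → host 1 (remaining 38 vCPU)
vm2 (61 vCPU) → host 2 (remaining 3 vCPU)
vm3 (11 vCPU) → host 1 (remaining 27 vCPU)
vm4 (42 vCPU) → host 3 (remaining 22 vCPU)
vm5 (24 vCPU) → host 1 (remaining 3 vCPU)
vm6 (38 vCPU) → host 4 (remaining 26 vCPU)
vm7 (19 vCPU) → host 3 (remaining 3 vCPU)
vm8 (48 vCPU) → host 5 (remaining 16 vCPU)
Final hosts: [26,11,24] [61] [42,19] [38] [48].

5 hosts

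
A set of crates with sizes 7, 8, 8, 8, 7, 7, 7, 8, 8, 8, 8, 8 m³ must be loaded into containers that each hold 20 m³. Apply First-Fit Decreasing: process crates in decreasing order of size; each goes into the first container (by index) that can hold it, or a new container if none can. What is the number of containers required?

Sorted descending: 8, 8, 8, 8, 8, 8, 8, 8, 7, 7, 7, 7.
Put 8 m³ in container 1; 12 m³ remain.
Put 8 m³ in container 1; 4 m³ remain.
Put 8 m³ in container 2; 12 m³ remain.
Put 8 m³ in container 2; 4 m³ remain.
Put 8 m³ in container 3; 12 m³ remain.
Put 8 m³ in container 3; 4 m³ remain.
Put 8 m³ in container 4; 12 m³ remain.
Put 8 m³ in container 4; 4 m³ remain.
Put 7 m³ in container 5; 13 m³ remain.
Put 7 m³ in container 5; 6 m³ remain.
Put 7 m³ in container 6; 13 m³ remain.
Put 7 m³ in container 6; 6 m³ remain.

6 containers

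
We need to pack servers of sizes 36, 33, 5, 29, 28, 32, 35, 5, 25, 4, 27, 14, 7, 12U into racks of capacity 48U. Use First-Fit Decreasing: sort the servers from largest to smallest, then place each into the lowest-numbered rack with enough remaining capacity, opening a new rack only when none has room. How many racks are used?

Sorted descending: 36, 35, 33, 32, 29, 28, 27, 25, 14, 12, 7, 5, 5, 4.
rack 1: place 36U, 12U left
rack 2: place 35U, 13U left
rack 3: place 33U, 15U left
rack 4: place 32U, 16U left
rack 5: place 29U, 19U left
rack 6: place 28U, 20U left
rack 7: place 27U, 21U left
rack 8: place 25U, 23U left
rack 3: place 14U, 1U left
rack 1: place 12U, 0U left
rack 2: place 7U, 6U left
rack 2: place 5U, 1U left
rack 4: place 5U, 11U left
rack 4: place 4U, 7U left

8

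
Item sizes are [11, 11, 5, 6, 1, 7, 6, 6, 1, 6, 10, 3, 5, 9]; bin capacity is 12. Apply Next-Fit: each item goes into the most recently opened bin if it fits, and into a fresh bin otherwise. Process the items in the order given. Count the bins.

11 → bin 1 (remaining 1)
11 → bin 2 (remaining 1)
5 → bin 3 (remaining 7)
6 → bin 3 (remaining 1)
1 → bin 3 (remaining 0)
7 → bin 4 (remaining 5)
6 → bin 5 (remaining 6)
6 → bin 5 (remaining 0)
1 → bin 6 (remaining 11)
6 → bin 6 (remaining 5)
10 → bin 7 (remaining 2)
3 → bin 8 (remaining 9)
5 → bin 8 (remaining 4)
9 → bin 9 (remaining 3)

9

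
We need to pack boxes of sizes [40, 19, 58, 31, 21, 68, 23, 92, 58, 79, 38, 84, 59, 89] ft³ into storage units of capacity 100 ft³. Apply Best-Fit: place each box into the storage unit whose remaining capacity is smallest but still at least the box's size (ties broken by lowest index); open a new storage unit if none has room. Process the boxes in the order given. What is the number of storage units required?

storage unit 1: place 40 ft³, 60 ft³ left
storage unit 1: place 19 ft³, 41 ft³ left
storage unit 2: place 58 ft³, 42 ft³ left
storage unit 1: place 31 ft³, 10 ft³ left
storage unit 2: place 21 ft³, 21 ft³ left
storage unit 3: place 68 ft³, 32 ft³ left
storage unit 3: place 23 ft³, 9 ft³ left
storage unit 4: place 92 ft³, 8 ft³ left
storage unit 5: place 58 ft³, 42 ft³ left
storage unit 6: place 79 ft³, 21 ft³ left
storage unit 5: place 38 ft³, 4 ft³ left
storage unit 7: place 84 ft³, 16 ft³ left
storage unit 8: place 59 ft³, 41 ft³ left
storage unit 9: place 89 ft³, 11 ft³ left

9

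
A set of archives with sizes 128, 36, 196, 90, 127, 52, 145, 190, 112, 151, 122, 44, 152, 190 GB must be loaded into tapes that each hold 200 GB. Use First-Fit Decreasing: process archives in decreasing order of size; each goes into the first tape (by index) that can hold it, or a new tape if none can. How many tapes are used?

11

Sorted descending: 196, 190, 190, 152, 151, 145, 128, 127, 122, 112, 90, 52, 44, 36.
tape 1: place 196 GB, 4 GB left
tape 2: place 190 GB, 10 GB left
tape 3: place 190 GB, 10 GB left
tape 4: place 152 GB, 48 GB left
tape 5: place 151 GB, 49 GB left
tape 6: place 145 GB, 55 GB left
tape 7: place 128 GB, 72 GB left
tape 8: place 127 GB, 73 GB left
tape 9: place 122 GB, 78 GB left
tape 10: place 112 GB, 88 GB left
tape 11: place 90 GB, 110 GB left
tape 6: place 52 GB, 3 GB left
tape 4: place 44 GB, 4 GB left
tape 5: place 36 GB, 13 GB left
Final tapes: [196] [190] [190] [152,44] [151,36] [145,52] [128] [127] [122] [112] [90].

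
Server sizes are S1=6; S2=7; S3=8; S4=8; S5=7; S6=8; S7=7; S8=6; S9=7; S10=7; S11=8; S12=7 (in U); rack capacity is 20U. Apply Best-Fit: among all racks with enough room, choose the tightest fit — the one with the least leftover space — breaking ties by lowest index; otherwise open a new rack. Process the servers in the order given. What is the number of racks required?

Put S1 (6U) in rack 1; 14U remain.
Put S2 (7U) in rack 1; 7U remain.
Put S3 (8U) in rack 2; 12U remain.
Put S4 (8U) in rack 2; 4U remain.
Put S5 (7U) in rack 1; 0U remain.
Put S6 (8U) in rack 3; 12U remain.
Put S7 (7U) in rack 3; 5U remain.
Put S8 (6U) in rack 4; 14U remain.
Put S9 (7U) in rack 4; 7U remain.
Put S10 (7U) in rack 4; 0U remain.
Put S11 (8U) in rack 5; 12U remain.
Put S12 (7U) in rack 5; 5U remain.

5 racks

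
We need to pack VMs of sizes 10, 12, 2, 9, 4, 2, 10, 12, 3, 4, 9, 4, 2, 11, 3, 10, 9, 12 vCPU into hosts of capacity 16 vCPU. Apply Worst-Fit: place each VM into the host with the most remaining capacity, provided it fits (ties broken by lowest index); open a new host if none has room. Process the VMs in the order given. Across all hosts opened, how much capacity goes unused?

host 1: place 10 vCPU, 6 vCPU left
host 2: place 12 vCPU, 4 vCPU left
host 1: place 2 vCPU, 4 vCPU left
host 3: place 9 vCPU, 7 vCPU left
host 3: place 4 vCPU, 3 vCPU left
host 1: place 2 vCPU, 2 vCPU left
host 4: place 10 vCPU, 6 vCPU left
host 5: place 12 vCPU, 4 vCPU left
host 4: place 3 vCPU, 3 vCPU left
host 2: place 4 vCPU, 0 vCPU left
host 6: place 9 vCPU, 7 vCPU left
host 6: place 4 vCPU, 3 vCPU left
host 5: place 2 vCPU, 2 vCPU left
host 7: place 11 vCPU, 5 vCPU left
host 7: place 3 vCPU, 2 vCPU left
host 8: place 10 vCPU, 6 vCPU left
host 9: place 9 vCPU, 7 vCPU left
host 10: place 12 vCPU, 4 vCPU left
10 hosts × 16 vCPU = 160 vCPU; used 128 vCPU; unused 32 vCPU.

32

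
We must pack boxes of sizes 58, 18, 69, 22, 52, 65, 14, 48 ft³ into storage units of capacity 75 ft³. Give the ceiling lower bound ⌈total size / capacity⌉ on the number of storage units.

5 storage units

Total size = 58 + 18 + 69 + 22 + 52 + 65 + 14 + 48 = 346 ft³.
⌈346 / 75⌉ = 5.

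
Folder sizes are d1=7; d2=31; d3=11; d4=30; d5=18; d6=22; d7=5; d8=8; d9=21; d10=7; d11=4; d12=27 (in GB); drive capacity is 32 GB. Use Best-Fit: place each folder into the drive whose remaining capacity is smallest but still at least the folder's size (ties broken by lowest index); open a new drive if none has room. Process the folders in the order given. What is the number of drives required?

d1 (7 GB) → drive 1 (remaining 25 GB)
d2 (31 GB) → drive 2 (remaining 1 GB)
d3 (11 GB) → drive 1 (remaining 14 GB)
d4 (30 GB) → drive 3 (remaining 2 GB)
d5 (18 GB) → drive 4 (remaining 14 GB)
d6 (22 GB) → drive 5 (remaining 10 GB)
d7 (5 GB) → drive 5 (remaining 5 GB)
d8 (8 GB) → drive 1 (remaining 6 GB)
d9 (21 GB) → drive 6 (remaining 11 GB)
d10 (7 GB) → drive 6 (remaining 4 GB)
d11 (4 GB) → drive 6 (remaining 0 GB)
d12 (27 GB) → drive 7 (remaining 5 GB)
Final drives: [7,11,8] [31] [30] [18] [22,5] [21,7,4] [27].

7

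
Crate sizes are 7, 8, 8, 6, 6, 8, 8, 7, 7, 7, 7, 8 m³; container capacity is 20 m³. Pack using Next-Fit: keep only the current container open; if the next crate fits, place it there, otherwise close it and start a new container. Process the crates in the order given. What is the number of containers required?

6

Put 7 m³ in container 1; 13 m³ remain.
Put 8 m³ in container 1; 5 m³ remain.
Put 8 m³ in container 2; 12 m³ remain.
Put 6 m³ in container 2; 6 m³ remain.
Put 6 m³ in container 2; 0 m³ remain.
Put 8 m³ in container 3; 12 m³ remain.
Put 8 m³ in container 3; 4 m³ remain.
Put 7 m³ in container 4; 13 m³ remain.
Put 7 m³ in container 4; 6 m³ remain.
Put 7 m³ in container 5; 13 m³ remain.
Put 7 m³ in container 5; 6 m³ remain.
Put 8 m³ in container 6; 12 m³ remain.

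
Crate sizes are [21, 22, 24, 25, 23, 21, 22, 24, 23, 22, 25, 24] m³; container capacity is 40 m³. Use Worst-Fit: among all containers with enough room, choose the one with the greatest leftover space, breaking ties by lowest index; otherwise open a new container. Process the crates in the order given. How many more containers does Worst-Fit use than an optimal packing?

0

Worst-Fit: [21] [22] [24] [25] [23] [21] [22] [24] [23] [22] [25] [24] → 12 containers.
12 crates exceed 20 m³ (half the capacity), and no two of those can share a container, so at least 12 containers are needed.
So 12 is already optimal.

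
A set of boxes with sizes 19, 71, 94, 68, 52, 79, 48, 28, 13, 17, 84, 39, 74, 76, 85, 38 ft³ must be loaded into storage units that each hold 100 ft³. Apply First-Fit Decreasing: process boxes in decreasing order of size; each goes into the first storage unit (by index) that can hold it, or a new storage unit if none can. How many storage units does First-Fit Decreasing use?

10

Sorted descending: 94, 85, 84, 79, 76, 74, 71, 68, 52, 48, 39, 38, 28, 19, 17, 13.
storage unit 1: place 94 ft³, 6 ft³ left
storage unit 2: place 85 ft³, 15 ft³ left
storage unit 3: place 84 ft³, 16 ft³ left
storage unit 4: place 79 ft³, 21 ft³ left
storage unit 5: place 76 ft³, 24 ft³ left
storage unit 6: place 74 ft³, 26 ft³ left
storage unit 7: place 71 ft³, 29 ft³ left
storage unit 8: place 68 ft³, 32 ft³ left
storage unit 9: place 52 ft³, 48 ft³ left
storage unit 9: place 48 ft³, 0 ft³ left
storage unit 10: place 39 ft³, 61 ft³ left
storage unit 10: place 38 ft³, 23 ft³ left
storage unit 7: place 28 ft³, 1 ft³ left
storage unit 4: place 19 ft³, 2 ft³ left
storage unit 5: place 17 ft³, 7 ft³ left
storage unit 2: place 13 ft³, 2 ft³ left
Final storage units: [94] [85,13] [84] [79,19] [76,17] [74] [71,28] [68] [52,48] [39,38].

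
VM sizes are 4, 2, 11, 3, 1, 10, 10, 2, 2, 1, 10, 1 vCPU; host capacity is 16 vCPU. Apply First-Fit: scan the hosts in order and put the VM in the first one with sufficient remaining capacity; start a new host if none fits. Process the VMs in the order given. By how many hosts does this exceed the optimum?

1

First-Fit: [4,2,3,1,2,2,1,1] [11] [10] [10] [10] → 5 hosts.
Total size 57 vCPU; any packing needs at least ⌈57/16⌉ = 4 hosts.
An optimal packing achieves that bound: [11,4,1] [10,3,2,1] [10,2,2,1] [10] → 4 hosts.
Excess: 5 − 4 = 1.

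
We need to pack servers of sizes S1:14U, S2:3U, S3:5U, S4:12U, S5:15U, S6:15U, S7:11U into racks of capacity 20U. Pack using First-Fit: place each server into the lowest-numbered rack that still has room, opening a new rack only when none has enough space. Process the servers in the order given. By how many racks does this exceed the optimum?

First-Fit: [14,3] [5,12] [15] [15] [11] → 5 racks.
5 servers exceed 10U (half the capacity), and no two of those can share a rack, so at least 5 racks are needed.
So 5 is already optimal.

0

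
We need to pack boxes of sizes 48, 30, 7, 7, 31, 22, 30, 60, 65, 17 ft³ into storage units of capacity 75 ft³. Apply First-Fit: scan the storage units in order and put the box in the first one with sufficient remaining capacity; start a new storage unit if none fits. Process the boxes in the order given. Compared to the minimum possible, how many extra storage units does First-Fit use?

0

First-Fit: [48,7,7] [30,31] [22,30,17] [60] [65] → 5 storage units.
Total size 317 ft³; any packing needs at least ⌈317/75⌉ = 5 storage units.
So 5 is already optimal.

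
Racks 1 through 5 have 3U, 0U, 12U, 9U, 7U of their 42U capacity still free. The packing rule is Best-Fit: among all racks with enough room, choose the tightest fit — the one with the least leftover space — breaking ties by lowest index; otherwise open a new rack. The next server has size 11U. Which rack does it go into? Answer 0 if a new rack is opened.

Racks with room: rack 3 (12U).
Tightest fit is rack 3 with 12U free.

3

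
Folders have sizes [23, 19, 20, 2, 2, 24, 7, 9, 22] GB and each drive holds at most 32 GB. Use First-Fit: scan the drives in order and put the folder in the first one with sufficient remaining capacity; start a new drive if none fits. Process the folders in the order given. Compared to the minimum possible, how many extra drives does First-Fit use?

First-Fit: [23,2,2] [19,7] [20,9] [24] [22] → 5 drives.
5 folders exceed 16 GB (half the capacity), and no two of those can share a drive, so at least 5 drives are needed.
So 5 is already optimal.

0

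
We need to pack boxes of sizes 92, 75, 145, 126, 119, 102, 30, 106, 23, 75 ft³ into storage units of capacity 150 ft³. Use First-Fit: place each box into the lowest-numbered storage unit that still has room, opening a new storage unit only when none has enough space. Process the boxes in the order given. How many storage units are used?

storage unit 1: place 92 ft³, 58 ft³ left
storage unit 2: place 75 ft³, 75 ft³ left
storage unit 3: place 145 ft³, 5 ft³ left
storage unit 4: place 126 ft³, 24 ft³ left
storage unit 5: place 119 ft³, 31 ft³ left
storage unit 6: place 102 ft³, 48 ft³ left
storage unit 1: place 30 ft³, 28 ft³ left
storage unit 7: place 106 ft³, 44 ft³ left
storage unit 1: place 23 ft³, 5 ft³ left
storage unit 2: place 75 ft³, 0 ft³ left

7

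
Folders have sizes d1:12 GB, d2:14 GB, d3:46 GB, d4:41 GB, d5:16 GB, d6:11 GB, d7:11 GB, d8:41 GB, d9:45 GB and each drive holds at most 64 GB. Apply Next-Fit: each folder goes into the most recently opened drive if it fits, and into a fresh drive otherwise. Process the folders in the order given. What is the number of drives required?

drive 1: place d1 (12 GB), 52 GB left
drive 1: place d2 (14 GB), 38 GB left
drive 2: place d3 (46 GB), 18 GB left
drive 3: place d4 (41 GB), 23 GB left
drive 3: place d5 (16 GB), 7 GB left
drive 4: place d6 (11 GB), 53 GB left
drive 4: place d7 (11 GB), 42 GB left
drive 4: place d8 (41 GB), 1 GB left
drive 5: place d9 (45 GB), 19 GB left
Final drives: [12,14] [46] [41,16] [11,11,41] [45].

5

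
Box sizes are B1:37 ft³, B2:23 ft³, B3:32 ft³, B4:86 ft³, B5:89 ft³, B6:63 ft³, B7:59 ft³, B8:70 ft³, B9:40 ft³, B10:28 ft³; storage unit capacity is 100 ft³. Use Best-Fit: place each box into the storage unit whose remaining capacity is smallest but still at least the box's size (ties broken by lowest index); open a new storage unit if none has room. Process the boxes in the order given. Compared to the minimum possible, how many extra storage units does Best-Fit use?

Best-Fit: [37,23,32] [86] [89] [63] [59,40] [70,28] → 6 storage units.
Total size 527 ft³; any packing needs at least ⌈527/100⌉ = 6 storage units.
So 6 is already optimal.

0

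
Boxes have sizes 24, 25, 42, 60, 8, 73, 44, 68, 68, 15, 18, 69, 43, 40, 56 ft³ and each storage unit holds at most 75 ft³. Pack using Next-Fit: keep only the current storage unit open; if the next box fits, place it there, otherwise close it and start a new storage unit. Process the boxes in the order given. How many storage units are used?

12

24 ft³ → storage unit 1 (remaining 51 ft³)
25 ft³ → storage unit 1 (remaining 26 ft³)
42 ft³ → storage unit 2 (remaining 33 ft³)
60 ft³ → storage unit 3 (remaining 15 ft³)
8 ft³ → storage unit 3 (remaining 7 ft³)
73 ft³ → storage unit 4 (remaining 2 ft³)
44 ft³ → storage unit 5 (remaining 31 ft³)
68 ft³ → storage unit 6 (remaining 7 ft³)
68 ft³ → storage unit 7 (remaining 7 ft³)
15 ft³ → storage unit 8 (remaining 60 ft³)
18 ft³ → storage unit 8 (remaining 42 ft³)
69 ft³ → storage unit 9 (remaining 6 ft³)
43 ft³ → storage unit 10 (remaining 32 ft³)
40 ft³ → storage unit 11 (remaining 35 ft³)
56 ft³ → storage unit 12 (remaining 19 ft³)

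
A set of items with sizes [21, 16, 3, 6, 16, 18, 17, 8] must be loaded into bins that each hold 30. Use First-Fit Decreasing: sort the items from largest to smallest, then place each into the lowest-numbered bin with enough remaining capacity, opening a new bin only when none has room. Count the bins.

Sorted descending: 21, 18, 17, 16, 16, 8, 6, 3.
bin 1: place 21, 9 left
bin 2: place 18, 12 left
bin 3: place 17, 13 left
bin 4: place 16, 14 left
bin 5: place 16, 14 left
bin 1: place 8, 1 left
bin 2: place 6, 6 left
bin 2: place 3, 3 left
Final bins: [21,8] [18,6,3] [17] [16] [16].

5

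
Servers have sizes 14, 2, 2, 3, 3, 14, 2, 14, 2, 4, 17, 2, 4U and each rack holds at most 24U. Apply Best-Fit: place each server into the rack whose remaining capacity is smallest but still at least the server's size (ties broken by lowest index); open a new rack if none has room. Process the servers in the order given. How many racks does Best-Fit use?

Put 14U in rack 1; 10U remain.
Put 2U in rack 1; 8U remain.
Put 2U in rack 1; 6U remain.
Put 3U in rack 1; 3U remain.
Put 3U in rack 1; 0U remain.
Put 14U in rack 2; 10U remain.
Put 2U in rack 2; 8U remain.
Put 14U in rack 3; 10U remain.
Put 2U in rack 2; 6U remain.
Put 4U in rack 2; 2U remain.
Put 17U in rack 4; 7U remain.
Put 2U in rack 2; 0U remain.
Put 4U in rack 4; 3U remain.
Final racks: [14,2,2,3,3] [14,2,2,4,2] [14] [17,4].

4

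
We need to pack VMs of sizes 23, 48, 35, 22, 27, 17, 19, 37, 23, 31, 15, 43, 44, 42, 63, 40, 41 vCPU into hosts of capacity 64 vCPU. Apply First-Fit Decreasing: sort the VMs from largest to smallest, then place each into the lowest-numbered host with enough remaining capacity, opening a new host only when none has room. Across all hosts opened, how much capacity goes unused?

70

Sorted descending: 63, 48, 44, 43, 42, 41, 40, 37, 35, 31, 27, 23, 23, 22, 19, 17, 15.
Put 63 vCPU in host 1; 1 vCPU remain.
Put 48 vCPU in host 2; 16 vCPU remain.
Put 44 vCPU in host 3; 20 vCPU remain.
Put 43 vCPU in host 4; 21 vCPU remain.
Put 42 vCPU in host 5; 22 vCPU remain.
Put 41 vCPU in host 6; 23 vCPU remain.
Put 40 vCPU in host 7; 24 vCPU remain.
Put 37 vCPU in host 8; 27 vCPU remain.
Put 35 vCPU in host 9; 29 vCPU remain.
Put 31 vCPU in host 10; 33 vCPU remain.
Put 27 vCPU in host 8; 0 vCPU remain.
Put 23 vCPU in host 6; 0 vCPU remain.
Put 23 vCPU in host 7; 1 vCPU remain.
Put 22 vCPU in host 5; 0 vCPU remain.
Put 19 vCPU in host 3; 1 vCPU remain.
Put 17 vCPU in host 4; 4 vCPU remain.
Put 15 vCPU in host 2; 1 vCPU remain.
10 hosts × 64 vCPU = 640 vCPU; used 570 vCPU; unused 70 vCPU.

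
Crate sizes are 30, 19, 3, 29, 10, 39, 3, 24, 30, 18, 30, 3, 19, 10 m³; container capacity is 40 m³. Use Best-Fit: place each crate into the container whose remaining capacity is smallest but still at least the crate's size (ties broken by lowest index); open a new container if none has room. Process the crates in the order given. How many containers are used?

8 containers

container 1: place 30 m³, 10 m³ left
container 2: place 19 m³, 21 m³ left
container 1: place 3 m³, 7 m³ left
container 3: place 29 m³, 11 m³ left
container 3: place 10 m³, 1 m³ left
container 4: place 39 m³, 1 m³ left
container 1: place 3 m³, 4 m³ left
container 5: place 24 m³, 16 m³ left
container 6: place 30 m³, 10 m³ left
container 2: place 18 m³, 3 m³ left
container 7: place 30 m³, 10 m³ left
container 2: place 3 m³, 0 m³ left
container 8: place 19 m³, 21 m³ left
container 6: place 10 m³, 0 m³ left
Final containers: [30,3,3] [19,18,3] [29,10] [39] [24] [30,10] [30] [19].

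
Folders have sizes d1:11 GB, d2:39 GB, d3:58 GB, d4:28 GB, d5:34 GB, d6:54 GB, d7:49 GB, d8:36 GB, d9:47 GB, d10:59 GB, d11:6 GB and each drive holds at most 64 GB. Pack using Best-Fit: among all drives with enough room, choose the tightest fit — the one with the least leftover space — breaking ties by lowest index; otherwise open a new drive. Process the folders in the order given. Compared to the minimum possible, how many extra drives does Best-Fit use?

0

Best-Fit: [11,39] [58,6] [28,34] [54] [49] [36] [47] [59] → 8 drives.
8 folders exceed 32 GB (half the capacity), and no two of those can share a drive, so at least 8 drives are needed.
So 8 is already optimal.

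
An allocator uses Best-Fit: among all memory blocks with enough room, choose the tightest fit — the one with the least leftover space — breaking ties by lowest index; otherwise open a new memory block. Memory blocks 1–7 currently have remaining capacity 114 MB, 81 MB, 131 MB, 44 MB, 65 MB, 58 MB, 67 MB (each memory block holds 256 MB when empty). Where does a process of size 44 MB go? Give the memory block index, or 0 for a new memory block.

4

Memory blocks with room: memory block 1 (114 MB), memory block 2 (81 MB), memory block 3 (131 MB), memory block 4 (44 MB), memory block 5 (65 MB), memory block 6 (58 MB), memory block 7 (67 MB).
Tightest fit is memory block 4 with 44 MB free.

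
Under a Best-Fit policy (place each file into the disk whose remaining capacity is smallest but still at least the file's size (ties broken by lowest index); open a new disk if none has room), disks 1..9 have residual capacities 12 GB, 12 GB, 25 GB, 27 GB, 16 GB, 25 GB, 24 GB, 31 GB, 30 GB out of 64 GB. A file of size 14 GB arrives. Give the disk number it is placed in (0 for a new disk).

Disks with room: disk 3 (25 GB), disk 4 (27 GB), disk 5 (16 GB), disk 6 (25 GB), disk 7 (24 GB), disk 8 (31 GB), disk 9 (30 GB).
Tightest fit is disk 5 with 16 GB free.

5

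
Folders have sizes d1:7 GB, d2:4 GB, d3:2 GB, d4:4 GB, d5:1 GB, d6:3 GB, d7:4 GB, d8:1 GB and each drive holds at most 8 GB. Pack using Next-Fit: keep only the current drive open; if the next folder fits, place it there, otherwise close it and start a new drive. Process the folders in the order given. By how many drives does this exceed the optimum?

Next-Fit: [7] [4,2] [4,1,3] [4,1] → 4 drives.
Total size 26 GB; any packing needs at least ⌈26/8⌉ = 4 drives.
So 4 is already optimal.

0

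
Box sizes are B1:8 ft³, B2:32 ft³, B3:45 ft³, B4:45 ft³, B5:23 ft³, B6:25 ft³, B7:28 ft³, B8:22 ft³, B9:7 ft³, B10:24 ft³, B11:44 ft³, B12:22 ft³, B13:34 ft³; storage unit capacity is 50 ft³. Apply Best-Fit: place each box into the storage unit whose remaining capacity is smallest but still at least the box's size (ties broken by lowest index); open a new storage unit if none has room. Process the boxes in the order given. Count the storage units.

8 storage units

Put B1 (8 ft³) in storage unit 1; 42 ft³ remain.
Put B2 (32 ft³) in storage unit 1; 10 ft³ remain.
Put B3 (45 ft³) in storage unit 2; 5 ft³ remain.
Put B4 (45 ft³) in storage unit 3; 5 ft³ remain.
Put B5 (23 ft³) in storage unit 4; 27 ft³ remain.
Put B6 (25 ft³) in storage unit 4; 2 ft³ remain.
Put B7 (28 ft³) in storage unit 5; 22 ft³ remain.
Put B8 (22 ft³) in storage unit 5; 0 ft³ remain.
Put B9 (7 ft³) in storage unit 1; 3 ft³ remain.
Put B10 (24 ft³) in storage unit 6; 26 ft³ remain.
Put B11 (44 ft³) in storage unit 7; 6 ft³ remain.
Put B12 (22 ft³) in storage unit 6; 4 ft³ remain.
Put B13 (34 ft³) in storage unit 8; 16 ft³ remain.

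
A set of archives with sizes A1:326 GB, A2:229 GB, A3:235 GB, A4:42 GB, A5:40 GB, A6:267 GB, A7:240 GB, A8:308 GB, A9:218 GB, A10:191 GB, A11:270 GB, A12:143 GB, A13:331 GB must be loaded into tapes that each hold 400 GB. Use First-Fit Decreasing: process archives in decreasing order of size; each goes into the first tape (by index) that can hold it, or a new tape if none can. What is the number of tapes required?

10

Sorted descending: 331, 326, 308, 270, 267, 240, 235, 229, 218, 191, 143, 42, 40.
tape 1: place 331 GB, 69 GB left
tape 2: place 326 GB, 74 GB left
tape 3: place 308 GB, 92 GB left
tape 4: place 270 GB, 130 GB left
tape 5: place 267 GB, 133 GB left
tape 6: place 240 GB, 160 GB left
tape 7: place 235 GB, 165 GB left
tape 8: place 229 GB, 171 GB left
tape 9: place 218 GB, 182 GB left
tape 10: place 191 GB, 209 GB left
tape 6: place 143 GB, 17 GB left
tape 1: place 42 GB, 27 GB left
tape 2: place 40 GB, 34 GB left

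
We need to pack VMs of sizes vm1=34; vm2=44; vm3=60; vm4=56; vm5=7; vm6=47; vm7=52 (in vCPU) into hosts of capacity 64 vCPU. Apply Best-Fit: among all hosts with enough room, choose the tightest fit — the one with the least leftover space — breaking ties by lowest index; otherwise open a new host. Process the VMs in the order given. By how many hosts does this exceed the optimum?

Best-Fit: [34] [44] [60] [56,7] [47] [52] → 6 hosts.
6 VMs exceed 32 vCPU (half the capacity), and no two of those can share a host, so at least 6 hosts are needed.
So 6 is already optimal.

0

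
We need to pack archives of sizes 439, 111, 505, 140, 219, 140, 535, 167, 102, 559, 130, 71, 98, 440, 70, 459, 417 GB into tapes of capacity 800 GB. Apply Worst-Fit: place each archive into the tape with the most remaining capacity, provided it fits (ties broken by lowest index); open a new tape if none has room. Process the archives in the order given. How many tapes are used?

439 GB → tape 1 (remaining 361 GB)
111 GB → tape 1 (remaining 250 GB)
505 GB → tape 2 (remaining 295 GB)
140 GB → tape 2 (remaining 155 GB)
219 GB → tape 1 (remaining 31 GB)
140 GB → tape 2 (remaining 15 GB)
535 GB → tape 3 (remaining 265 GB)
167 GB → tape 3 (remaining 98 GB)
102 GB → tape 4 (remaining 698 GB)
559 GB → tape 4 (remaining 139 GB)
130 GB → tape 4 (remaining 9 GB)
71 GB → tape 3 (remaining 27 GB)
98 GB → tape 5 (remaining 702 GB)
440 GB → tape 5 (remaining 262 GB)
70 GB → tape 5 (remaining 192 GB)
459 GB → tape 6 (remaining 341 GB)
417 GB → tape 7 (remaining 383 GB)

7 tapes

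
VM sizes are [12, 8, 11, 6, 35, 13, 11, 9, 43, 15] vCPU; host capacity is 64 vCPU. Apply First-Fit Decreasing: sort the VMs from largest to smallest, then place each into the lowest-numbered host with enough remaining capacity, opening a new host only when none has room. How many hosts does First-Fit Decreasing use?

Sorted descending: 43, 35, 15, 13, 12, 11, 11, 9, 8, 6.
host 1: place 43 vCPU, 21 vCPU left
host 2: place 35 vCPU, 29 vCPU left
host 1: place 15 vCPU, 6 vCPU left
host 2: place 13 vCPU, 16 vCPU left
host 2: place 12 vCPU, 4 vCPU left
host 3: place 11 vCPU, 53 vCPU left
host 3: place 11 vCPU, 42 vCPU left
host 3: place 9 vCPU, 33 vCPU left
host 3: place 8 vCPU, 25 vCPU left
host 1: place 6 vCPU, 0 vCPU left

3 hosts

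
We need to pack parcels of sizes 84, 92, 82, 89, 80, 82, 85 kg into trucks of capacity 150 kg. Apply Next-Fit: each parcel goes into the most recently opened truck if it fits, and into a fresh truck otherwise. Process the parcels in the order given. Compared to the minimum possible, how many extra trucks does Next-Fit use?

0

Next-Fit: [84] [92] [82] [89] [80] [82] [85] → 7 trucks.
7 parcels exceed 75 kg (half the capacity), and no two of those can share a truck, so at least 7 trucks are needed.
So 7 is already optimal.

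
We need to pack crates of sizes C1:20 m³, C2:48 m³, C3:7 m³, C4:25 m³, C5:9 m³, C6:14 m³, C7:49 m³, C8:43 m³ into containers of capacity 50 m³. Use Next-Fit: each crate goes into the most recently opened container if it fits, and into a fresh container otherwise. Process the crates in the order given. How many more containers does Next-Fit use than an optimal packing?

Next-Fit: [20] [48] [7,25,9] [14] [49] [43] → 6 containers.
Total size 215 m³; any packing needs at least ⌈215/50⌉ = 5 containers.
An optimal packing achieves that bound: [49] [48] [43,7] [25,20] [14,9] → 5 containers.
Excess: 6 − 5 = 1.

1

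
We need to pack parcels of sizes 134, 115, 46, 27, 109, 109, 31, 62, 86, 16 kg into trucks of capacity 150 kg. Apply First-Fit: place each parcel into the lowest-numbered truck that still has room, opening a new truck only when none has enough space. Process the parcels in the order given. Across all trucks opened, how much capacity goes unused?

truck 1: place 134 kg, 16 kg left
truck 2: place 115 kg, 35 kg left
truck 3: place 46 kg, 104 kg left
truck 2: place 27 kg, 8 kg left
truck 4: place 109 kg, 41 kg left
truck 5: place 109 kg, 41 kg left
truck 3: place 31 kg, 73 kg left
truck 3: place 62 kg, 11 kg left
truck 6: place 86 kg, 64 kg left
truck 1: place 16 kg, 0 kg left
6 trucks × 150 kg = 900 kg; used 735 kg; unused 165 kg.

165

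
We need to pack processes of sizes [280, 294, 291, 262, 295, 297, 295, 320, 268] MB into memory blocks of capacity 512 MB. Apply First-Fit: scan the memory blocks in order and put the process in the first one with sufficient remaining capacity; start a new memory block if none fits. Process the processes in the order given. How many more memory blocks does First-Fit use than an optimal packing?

0

First-Fit: [280] [294] [291] [262] [295] [297] [295] [320] [268] → 9 memory blocks.
9 processes exceed 256 MB (half the capacity), and no two of those can share a memory block, so at least 9 memory blocks are needed.
So 9 is already optimal.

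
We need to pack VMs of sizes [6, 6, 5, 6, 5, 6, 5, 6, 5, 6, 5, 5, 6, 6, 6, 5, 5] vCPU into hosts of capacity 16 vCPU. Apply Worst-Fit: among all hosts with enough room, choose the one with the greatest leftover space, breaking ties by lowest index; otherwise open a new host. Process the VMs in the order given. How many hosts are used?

7 hosts

Put 6 vCPU in host 1; 10 vCPU remain.
Put 6 vCPU in host 1; 4 vCPU remain.
Put 5 vCPU in host 2; 11 vCPU remain.
Put 6 vCPU in host 2; 5 vCPU remain.
Put 5 vCPU in host 2; 0 vCPU remain.
Put 6 vCPU in host 3; 10 vCPU remain.
Put 5 vCPU in host 3; 5 vCPU remain.
Put 6 vCPU in host 4; 10 vCPU remain.
Put 5 vCPU in host 4; 5 vCPU remain.
Put 6 vCPU in host 5; 10 vCPU remain.
Put 5 vCPU in host 5; 5 vCPU remain.
Put 5 vCPU in host 3; 0 vCPU remain.
Put 6 vCPU in host 6; 10 vCPU remain.
Put 6 vCPU in host 6; 4 vCPU remain.
Put 6 vCPU in host 7; 10 vCPU remain.
Put 5 vCPU in host 7; 5 vCPU remain.
Put 5 vCPU in host 4; 0 vCPU remain.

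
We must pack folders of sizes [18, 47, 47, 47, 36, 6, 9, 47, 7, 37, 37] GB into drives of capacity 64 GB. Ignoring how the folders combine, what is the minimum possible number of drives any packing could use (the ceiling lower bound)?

Total size = 18 + 47 + 47 + 47 + 36 + 6 + 9 + 47 + 7 + 37 + 37 = 338 GB.
⌈338 / 64⌉ = 6.

6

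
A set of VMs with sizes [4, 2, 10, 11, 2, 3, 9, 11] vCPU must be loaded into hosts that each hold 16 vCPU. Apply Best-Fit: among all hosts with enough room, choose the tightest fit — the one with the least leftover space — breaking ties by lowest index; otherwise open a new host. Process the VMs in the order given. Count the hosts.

4 vCPU → host 1 (remaining 12 vCPU)
2 vCPU → host 1 (remaining 10 vCPU)
10 vCPU → host 1 (remaining 0 vCPU)
11 vCPU → host 2 (remaining 5 vCPU)
2 vCPU → host 2 (remaining 3 vCPU)
3 vCPU → host 2 (remaining 0 vCPU)
9 vCPU → host 3 (remaining 7 vCPU)
11 vCPU → host 4 (remaining 5 vCPU)
Final hosts: [4,2,10] [11,2,3] [9] [11].

4 hosts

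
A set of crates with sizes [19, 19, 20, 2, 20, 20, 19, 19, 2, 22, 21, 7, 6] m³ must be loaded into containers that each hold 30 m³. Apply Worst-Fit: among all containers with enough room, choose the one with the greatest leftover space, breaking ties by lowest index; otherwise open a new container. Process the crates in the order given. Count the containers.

Put 19 m³ in container 1; 11 m³ remain.
Put 19 m³ in container 2; 11 m³ remain.
Put 20 m³ in container 3; 10 m³ remain.
Put 2 m³ in container 1; 9 m³ remain.
Put 20 m³ in container 4; 10 m³ remain.
Put 20 m³ in container 5; 10 m³ remain.
Put 19 m³ in container 6; 11 m³ remain.
Put 19 m³ in container 7; 11 m³ remain.
Put 2 m³ in container 2; 9 m³ remain.
Put 22 m³ in container 8; 8 m³ remain.
Put 21 m³ in container 9; 9 m³ remain.
Put 7 m³ in container 6; 4 m³ remain.
Put 6 m³ in container 7; 5 m³ remain.

9 containers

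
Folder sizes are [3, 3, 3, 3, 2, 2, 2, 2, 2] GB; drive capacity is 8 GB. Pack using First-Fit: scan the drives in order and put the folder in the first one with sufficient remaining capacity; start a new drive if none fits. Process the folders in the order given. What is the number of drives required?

3

drive 1: place 3 GB, 5 GB left
drive 1: place 3 GB, 2 GB left
drive 2: place 3 GB, 5 GB left
drive 2: place 3 GB, 2 GB left
drive 1: place 2 GB, 0 GB left
drive 2: place 2 GB, 0 GB left
drive 3: place 2 GB, 6 GB left
drive 3: place 2 GB, 4 GB left
drive 3: place 2 GB, 2 GB left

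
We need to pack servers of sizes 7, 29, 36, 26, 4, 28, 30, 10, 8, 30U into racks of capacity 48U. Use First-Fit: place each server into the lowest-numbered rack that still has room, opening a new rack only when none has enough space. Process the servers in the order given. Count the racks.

6

rack 1: place 7U, 41U left
rack 1: place 29U, 12U left
rack 2: place 36U, 12U left
rack 3: place 26U, 22U left
rack 1: place 4U, 8U left
rack 4: place 28U, 20U left
rack 5: place 30U, 18U left
rack 2: place 10U, 2U left
rack 1: place 8U, 0U left
rack 6: place 30U, 18U left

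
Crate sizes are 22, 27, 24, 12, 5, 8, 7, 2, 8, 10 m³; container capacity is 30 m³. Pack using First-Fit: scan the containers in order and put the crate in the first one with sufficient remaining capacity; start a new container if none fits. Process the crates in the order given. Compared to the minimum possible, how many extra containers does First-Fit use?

First-Fit: [22,5,2] [27] [24] [12,8,7] [8,10] → 5 containers.
Total size 125 m³; any packing needs at least ⌈125/30⌉ = 5 containers.
So 5 is already optimal.

0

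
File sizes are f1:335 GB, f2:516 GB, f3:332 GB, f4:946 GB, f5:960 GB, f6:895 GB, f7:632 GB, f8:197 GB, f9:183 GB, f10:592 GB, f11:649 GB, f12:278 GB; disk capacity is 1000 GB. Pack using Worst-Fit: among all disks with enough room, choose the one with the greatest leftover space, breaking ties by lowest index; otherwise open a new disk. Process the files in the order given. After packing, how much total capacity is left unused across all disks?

485

Put f1 (335 GB) in disk 1; 665 GB remain.
Put f2 (516 GB) in disk 1; 149 GB remain.
Put f3 (332 GB) in disk 2; 668 GB remain.
Put f4 (946 GB) in disk 3; 54 GB remain.
Put f5 (960 GB) in disk 4; 40 GB remain.
Put f6 (895 GB) in disk 5; 105 GB remain.
Put f7 (632 GB) in disk 2; 36 GB remain.
Put f8 (197 GB) in disk 6; 803 GB remain.
Put f9 (183 GB) in disk 6; 620 GB remain.
Put f10 (592 GB) in disk 6; 28 GB remain.
Put f11 (649 GB) in disk 7; 351 GB remain.
Put f12 (278 GB) in disk 7; 73 GB remain.
7 disks × 1000 GB = 7000 GB; used 6515 GB; unused 485 GB.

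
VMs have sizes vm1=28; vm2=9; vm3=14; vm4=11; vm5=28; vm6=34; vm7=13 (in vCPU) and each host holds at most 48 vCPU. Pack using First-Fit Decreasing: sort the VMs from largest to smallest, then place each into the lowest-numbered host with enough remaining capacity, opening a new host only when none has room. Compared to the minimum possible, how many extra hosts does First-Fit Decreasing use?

First-Fit Decreasing: [34,14] [28,13] [28,11,9] → 3 hosts.
Total size 137 vCPU; any packing needs at least ⌈137/48⌉ = 3 hosts.
So 3 is already optimal.

0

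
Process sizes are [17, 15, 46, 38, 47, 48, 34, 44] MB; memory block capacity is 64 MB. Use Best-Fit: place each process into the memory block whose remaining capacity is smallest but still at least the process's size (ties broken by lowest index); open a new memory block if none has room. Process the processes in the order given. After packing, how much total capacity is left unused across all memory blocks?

159

Put 17 MB in memory block 1; 47 MB remain.
Put 15 MB in memory block 1; 32 MB remain.
Put 46 MB in memory block 2; 18 MB remain.
Put 38 MB in memory block 3; 26 MB remain.
Put 47 MB in memory block 4; 17 MB remain.
Put 48 MB in memory block 5; 16 MB remain.
Put 34 MB in memory block 6; 30 MB remain.
Put 44 MB in memory block 7; 20 MB remain.
7 memory blocks × 64 MB = 448 MB; used 289 MB; unused 159 MB.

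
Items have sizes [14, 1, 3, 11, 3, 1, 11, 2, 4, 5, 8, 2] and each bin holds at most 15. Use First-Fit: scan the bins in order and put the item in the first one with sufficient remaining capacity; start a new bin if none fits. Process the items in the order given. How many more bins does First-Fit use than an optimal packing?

First-Fit: [14,1] [3,11,1] [3,11] [2,4,5,2] [8] → 5 bins.
Total size 65; any packing needs at least ⌈65/15⌉ = 5 bins.
So 5 is already optimal.

0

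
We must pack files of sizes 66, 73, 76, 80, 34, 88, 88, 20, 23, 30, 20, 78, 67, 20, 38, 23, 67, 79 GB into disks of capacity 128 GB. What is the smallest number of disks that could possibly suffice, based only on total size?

8 disks

Total size = 66 + 73 + 76 + 80 + 34 + 88 + 88 + 20 + 23 + 30 + 20 + 78 + 67 + 20 + 38 + 23 + 67 + 79 = 970 GB.
⌈970 / 128⌉ = 8.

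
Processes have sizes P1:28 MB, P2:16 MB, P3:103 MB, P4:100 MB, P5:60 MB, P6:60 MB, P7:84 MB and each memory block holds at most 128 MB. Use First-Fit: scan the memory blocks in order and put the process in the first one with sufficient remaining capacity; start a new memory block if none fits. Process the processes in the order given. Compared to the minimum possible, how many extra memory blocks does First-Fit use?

First-Fit: [28,16,60] [103] [100] [60] [84] → 5 memory blocks.
Total size 451 MB; any packing needs at least ⌈451/128⌉ = 4 memory blocks.
An optimal packing achieves that bound: [103,16] [100,28] [84] [60,60] → 4 memory blocks.
Excess: 5 − 4 = 1.

1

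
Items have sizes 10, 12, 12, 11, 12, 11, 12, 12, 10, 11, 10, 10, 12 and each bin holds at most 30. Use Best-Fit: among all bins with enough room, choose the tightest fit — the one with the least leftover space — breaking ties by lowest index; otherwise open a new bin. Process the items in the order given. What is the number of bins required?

Put 10 in bin 1; 20 remain.
Put 12 in bin 1; 8 remain.
Put 12 in bin 2; 18 remain.
Put 11 in bin 2; 7 remain.
Put 12 in bin 3; 18 remain.
Put 11 in bin 3; 7 remain.
Put 12 in bin 4; 18 remain.
Put 12 in bin 4; 6 remain.
Put 10 in bin 5; 20 remain.
Put 11 in bin 5; 9 remain.
Put 10 in bin 6; 20 remain.
Put 10 in bin 6; 10 remain.
Put 12 in bin 7; 18 remain.

7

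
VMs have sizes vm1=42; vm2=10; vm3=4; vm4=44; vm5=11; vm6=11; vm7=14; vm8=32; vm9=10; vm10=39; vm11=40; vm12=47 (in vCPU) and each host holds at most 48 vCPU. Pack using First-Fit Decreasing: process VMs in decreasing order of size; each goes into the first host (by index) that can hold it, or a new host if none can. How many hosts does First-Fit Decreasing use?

Sorted descending: 47, 44, 42, 40, 39, 32, 14, 11, 11, 10, 10, 4.
host 1: place 47 vCPU, 1 vCPU left
host 2: place 44 vCPU, 4 vCPU left
host 3: place 42 vCPU, 6 vCPU left
host 4: place 40 vCPU, 8 vCPU left
host 5: place 39 vCPU, 9 vCPU left
host 6: place 32 vCPU, 16 vCPU left
host 6: place 14 vCPU, 2 vCPU left
host 7: place 11 vCPU, 37 vCPU left
host 7: place 11 vCPU, 26 vCPU left
host 7: place 10 vCPU, 16 vCPU left
host 7: place 10 vCPU, 6 vCPU left
host 2: place 4 vCPU, 0 vCPU left

7 hosts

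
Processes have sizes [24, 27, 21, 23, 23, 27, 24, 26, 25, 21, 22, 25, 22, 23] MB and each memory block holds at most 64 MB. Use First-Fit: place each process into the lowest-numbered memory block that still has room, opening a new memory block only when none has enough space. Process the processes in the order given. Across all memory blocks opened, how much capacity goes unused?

24 MB → memory block 1 (remaining 40 MB)
27 MB → memory block 1 (remaining 13 MB)
21 MB → memory block 2 (remaining 43 MB)
23 MB → memory block 2 (remaining 20 MB)
23 MB → memory block 3 (remaining 41 MB)
27 MB → memory block 3 (remaining 14 MB)
24 MB → memory block 4 (remaining 40 MB)
26 MB → memory block 4 (remaining 14 MB)
25 MB → memory block 5 (remaining 39 MB)
21 MB → memory block 5 (remaining 18 MB)
22 MB → memory block 6 (remaining 42 MB)
25 MB → memory block 6 (remaining 17 MB)
22 MB → memory block 7 (remaining 42 MB)
23 MB → memory block 7 (remaining 19 MB)
7 memory blocks × 64 MB = 448 MB; used 333 MB; unused 115 MB.

115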